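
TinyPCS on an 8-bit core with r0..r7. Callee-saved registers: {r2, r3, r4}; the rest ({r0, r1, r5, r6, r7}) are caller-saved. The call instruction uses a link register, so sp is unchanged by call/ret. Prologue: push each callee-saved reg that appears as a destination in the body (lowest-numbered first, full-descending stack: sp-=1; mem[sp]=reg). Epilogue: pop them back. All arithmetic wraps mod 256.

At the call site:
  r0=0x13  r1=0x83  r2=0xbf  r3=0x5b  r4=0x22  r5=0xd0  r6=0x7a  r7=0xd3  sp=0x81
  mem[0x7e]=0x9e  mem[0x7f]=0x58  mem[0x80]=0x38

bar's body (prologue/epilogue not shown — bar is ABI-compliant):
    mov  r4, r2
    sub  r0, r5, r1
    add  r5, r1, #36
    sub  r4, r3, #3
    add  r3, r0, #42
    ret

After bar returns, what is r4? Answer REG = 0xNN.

prologue: push r3 -> mem[0x80]=0x5b, sp=0x80
prologue: push r4 -> mem[0x7f]=0x22, sp=0x7f
body[0] mov  r4, r2 -> r4=0xbf
body[1] sub  r0, r5, r1 -> r0=0x4d
body[2] add  r5, r1, #36 -> r5=0xa7
body[3] sub  r4, r3, #3 -> r4=0x58
body[4] add  r3, r0, #42 -> r3=0x77
epilogue: pop r4=0x22, sp=0x80
epilogue: pop r3=0x5b, sp=0x81
r4 is callee-saved -> restored

REG = 0x22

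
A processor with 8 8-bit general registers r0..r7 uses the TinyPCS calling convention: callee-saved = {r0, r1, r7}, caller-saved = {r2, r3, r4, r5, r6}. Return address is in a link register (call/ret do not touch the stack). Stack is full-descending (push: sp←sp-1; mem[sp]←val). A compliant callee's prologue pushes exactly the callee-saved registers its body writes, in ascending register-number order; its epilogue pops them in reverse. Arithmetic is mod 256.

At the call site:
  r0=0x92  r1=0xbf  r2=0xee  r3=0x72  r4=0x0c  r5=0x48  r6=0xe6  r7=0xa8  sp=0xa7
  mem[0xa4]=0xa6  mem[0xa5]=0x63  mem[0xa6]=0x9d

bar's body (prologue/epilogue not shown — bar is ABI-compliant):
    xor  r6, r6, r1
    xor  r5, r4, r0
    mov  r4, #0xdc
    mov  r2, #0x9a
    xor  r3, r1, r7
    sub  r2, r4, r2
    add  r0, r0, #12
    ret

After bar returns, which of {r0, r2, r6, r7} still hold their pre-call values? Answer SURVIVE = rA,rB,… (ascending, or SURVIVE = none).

prologue: push r0 → mem[0xa6]=0x92, sp=0xa6
body[0] xor  r6, r6, r1 → r6=0x59
body[1] xor  r5, r4, r0 → r5=0x9e
body[2] mov  r4, #0xdc → r4=0xdc
body[3] mov  r2, #0x9a → r2=0x9a
body[4] xor  r3, r1, r7 → r3=0x17
body[5] sub  r2, r4, r2 → r2=0x42
body[6] add  r0, r0, #12 → r0=0x9e
epilogue: pop r0=0x92, sp=0xa7
r0: callee-saved, written=True
r2: caller-saved, written=True
r6: caller-saved, written=True
r7: callee-saved, written=False

SURVIVE = r0,r7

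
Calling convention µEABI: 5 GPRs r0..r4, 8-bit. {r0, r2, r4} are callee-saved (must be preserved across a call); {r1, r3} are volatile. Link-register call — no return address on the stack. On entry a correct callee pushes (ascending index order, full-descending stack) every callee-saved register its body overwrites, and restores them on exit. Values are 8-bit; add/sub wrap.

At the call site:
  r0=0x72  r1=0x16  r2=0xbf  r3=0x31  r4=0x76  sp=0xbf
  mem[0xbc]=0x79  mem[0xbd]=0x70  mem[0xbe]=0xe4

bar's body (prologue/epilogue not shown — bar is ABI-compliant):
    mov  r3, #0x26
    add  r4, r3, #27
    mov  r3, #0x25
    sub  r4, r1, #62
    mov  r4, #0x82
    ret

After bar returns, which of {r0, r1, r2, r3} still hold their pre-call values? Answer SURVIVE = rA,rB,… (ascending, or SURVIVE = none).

prologue: push r4 → mem[0xbe]=0x76, sp=0xbe
body[0] mov  r3, #0x26 → r3=0x26
body[1] add  r4, r3, #27 → r4=0x41
body[2] mov  r3, #0x25 → r3=0x25
body[3] sub  r4, r1, #62 → r4=0xd8
body[4] mov  r4, #0x82 → r4=0x82
epilogue: pop r4=0x76, sp=0xbf
r0: callee-saved, written=False
r1: caller-saved, written=False
r2: callee-saved, written=False
r3: caller-saved, written=True

SURVIVE = r0,r1,r2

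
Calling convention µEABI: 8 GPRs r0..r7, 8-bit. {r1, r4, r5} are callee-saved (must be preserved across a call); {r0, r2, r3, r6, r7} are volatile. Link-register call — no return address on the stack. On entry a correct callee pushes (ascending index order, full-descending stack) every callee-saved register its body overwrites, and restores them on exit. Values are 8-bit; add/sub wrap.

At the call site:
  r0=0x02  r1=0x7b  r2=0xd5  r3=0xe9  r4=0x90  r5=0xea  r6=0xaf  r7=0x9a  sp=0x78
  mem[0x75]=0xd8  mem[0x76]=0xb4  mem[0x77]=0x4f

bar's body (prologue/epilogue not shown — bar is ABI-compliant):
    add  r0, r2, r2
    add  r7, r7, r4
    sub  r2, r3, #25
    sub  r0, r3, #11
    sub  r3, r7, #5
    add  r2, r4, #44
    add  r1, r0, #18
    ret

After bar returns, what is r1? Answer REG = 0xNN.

prologue: push r1 → mem[0x77]=0x7b, sp=0x77
body[0] add  r0, r2, r2 → r0=0xaa
body[1] add  r7, r7, r4 → r7=0x2a
body[2] sub  r2, r3, #25 → r2=0xd0
body[3] sub  r0, r3, #11 → r0=0xde
body[4] sub  r3, r7, #5 → r3=0x25
body[5] add  r2, r4, #44 → r2=0xbc
body[6] add  r1, r0, #18 → r1=0xf0
epilogue: pop r1=0x7b, sp=0x78
r1 is callee-saved → restored

REG = 0x7b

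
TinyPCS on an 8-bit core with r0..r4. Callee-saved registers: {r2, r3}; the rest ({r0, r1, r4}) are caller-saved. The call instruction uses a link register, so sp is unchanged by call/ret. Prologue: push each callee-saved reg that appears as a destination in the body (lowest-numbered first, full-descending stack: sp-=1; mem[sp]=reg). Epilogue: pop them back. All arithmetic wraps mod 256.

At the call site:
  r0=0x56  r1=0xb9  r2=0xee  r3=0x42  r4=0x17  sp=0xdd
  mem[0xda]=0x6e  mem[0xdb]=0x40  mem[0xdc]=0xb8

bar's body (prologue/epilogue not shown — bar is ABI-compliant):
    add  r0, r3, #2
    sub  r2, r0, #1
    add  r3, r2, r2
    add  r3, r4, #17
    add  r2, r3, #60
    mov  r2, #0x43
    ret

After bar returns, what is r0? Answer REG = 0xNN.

REG = 0x44

prologue: push r2 → mem[0xdc]=0xee, sp=0xdc
prologue: push r3 → mem[0xdb]=0x42, sp=0xdb
body[0] add  r0, r3, #2 → r0=0x44
body[1] sub  r2, r0, #1 → r2=0x43
body[2] add  r3, r2, r2 → r3=0x86
body[3] add  r3, r4, #17 → r3=0x28
body[4] add  r2, r3, #60 → r2=0x64
body[5] mov  r2, #0x43 → r2=0x43
epilogue: pop r3=0x42, sp=0xdc
epilogue: pop r2=0xee, sp=0xdd
r0 is caller-saved → body value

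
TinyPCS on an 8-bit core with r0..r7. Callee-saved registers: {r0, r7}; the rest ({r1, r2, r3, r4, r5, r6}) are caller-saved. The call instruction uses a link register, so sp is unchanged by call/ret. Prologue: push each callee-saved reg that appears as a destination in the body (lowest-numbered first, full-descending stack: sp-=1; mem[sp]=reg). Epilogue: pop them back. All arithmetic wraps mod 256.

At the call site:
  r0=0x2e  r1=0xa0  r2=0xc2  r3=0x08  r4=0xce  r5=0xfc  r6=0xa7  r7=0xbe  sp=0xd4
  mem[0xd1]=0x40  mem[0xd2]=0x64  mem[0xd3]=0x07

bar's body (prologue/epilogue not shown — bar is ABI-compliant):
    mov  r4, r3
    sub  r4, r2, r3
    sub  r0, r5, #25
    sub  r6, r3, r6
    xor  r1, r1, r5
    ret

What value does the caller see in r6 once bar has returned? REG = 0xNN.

prologue: push r0 -> mem[0xd3]=0x2e, sp=0xd3
body[0] mov  r4, r3 -> r4=0x08
body[1] sub  r4, r2, r3 -> r4=0xba
body[2] sub  r0, r5, #25 -> r0=0xe3
body[3] sub  r6, r3, r6 -> r6=0x61
body[4] xor  r1, r1, r5 -> r1=0x5c
epilogue: pop r0=0x2e, sp=0xd4
r6 is caller-saved -> body value

REG = 0x61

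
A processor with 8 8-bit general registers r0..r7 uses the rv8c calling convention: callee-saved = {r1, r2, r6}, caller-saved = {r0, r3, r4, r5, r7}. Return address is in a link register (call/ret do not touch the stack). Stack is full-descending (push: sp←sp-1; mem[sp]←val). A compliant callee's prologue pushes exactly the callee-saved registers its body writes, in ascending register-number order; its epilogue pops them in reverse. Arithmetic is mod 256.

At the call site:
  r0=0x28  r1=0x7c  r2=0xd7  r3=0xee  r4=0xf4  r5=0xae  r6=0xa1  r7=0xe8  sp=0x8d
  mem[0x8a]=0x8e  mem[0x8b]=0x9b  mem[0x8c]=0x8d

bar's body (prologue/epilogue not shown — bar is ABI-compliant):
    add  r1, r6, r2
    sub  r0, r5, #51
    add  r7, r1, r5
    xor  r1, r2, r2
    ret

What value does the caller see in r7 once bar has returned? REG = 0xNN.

REG = 0x26

prologue: push r1 → mem[0x8c]=0x7c, sp=0x8c
body[0] add  r1, r6, r2 → r1=0x78
body[1] sub  r0, r5, #51 → r0=0x7b
body[2] add  r7, r1, r5 → r7=0x26
body[3] xor  r1, r2, r2 → r1=0x00
epilogue: pop r1=0x7c, sp=0x8d
r7 is caller-saved → body value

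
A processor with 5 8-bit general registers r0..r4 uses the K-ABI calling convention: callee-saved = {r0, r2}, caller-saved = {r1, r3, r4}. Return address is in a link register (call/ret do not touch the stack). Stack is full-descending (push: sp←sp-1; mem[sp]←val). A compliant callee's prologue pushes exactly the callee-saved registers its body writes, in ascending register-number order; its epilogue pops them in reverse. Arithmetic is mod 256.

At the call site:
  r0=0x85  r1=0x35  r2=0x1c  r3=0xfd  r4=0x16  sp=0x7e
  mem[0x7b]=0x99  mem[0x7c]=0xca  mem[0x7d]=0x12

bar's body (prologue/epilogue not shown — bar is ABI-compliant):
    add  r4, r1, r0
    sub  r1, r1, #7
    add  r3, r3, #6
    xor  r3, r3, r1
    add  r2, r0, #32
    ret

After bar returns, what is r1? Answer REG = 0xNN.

REG = 0x2e

prologue: push r2 -> mem[0x7d]=0x1c, sp=0x7d
body[0] add  r4, r1, r0 -> r4=0xba
body[1] sub  r1, r1, #7 -> r1=0x2e
body[2] add  r3, r3, #6 -> r3=0x03
body[3] xor  r3, r3, r1 -> r3=0x2d
body[4] add  r2, r0, #32 -> r2=0xa5
epilogue: pop r2=0x1c, sp=0x7e
r1 is caller-saved -> body value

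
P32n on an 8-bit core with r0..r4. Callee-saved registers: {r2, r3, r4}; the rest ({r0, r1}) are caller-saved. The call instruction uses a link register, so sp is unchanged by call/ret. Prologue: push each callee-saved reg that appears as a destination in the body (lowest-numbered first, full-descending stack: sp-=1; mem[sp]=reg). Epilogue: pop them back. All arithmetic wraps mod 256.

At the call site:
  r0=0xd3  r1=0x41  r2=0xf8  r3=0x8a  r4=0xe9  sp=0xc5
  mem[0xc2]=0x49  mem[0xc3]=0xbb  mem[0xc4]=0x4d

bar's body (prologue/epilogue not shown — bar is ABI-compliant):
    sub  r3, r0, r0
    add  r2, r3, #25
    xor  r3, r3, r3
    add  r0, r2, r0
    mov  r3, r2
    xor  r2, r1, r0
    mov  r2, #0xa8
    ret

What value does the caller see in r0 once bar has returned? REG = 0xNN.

prologue: push r2 → mem[0xc4]=0xf8, sp=0xc4
prologue: push r3 → mem[0xc3]=0x8a, sp=0xc3
body[0] sub  r3, r0, r0 → r3=0x00
body[1] add  r2, r3, #25 → r2=0x19
body[2] xor  r3, r3, r3 → r3=0x00
body[3] add  r0, r2, r0 → r0=0xec
body[4] mov  r3, r2 → r3=0x19
body[5] xor  r2, r1, r0 → r2=0xad
body[6] mov  r2, #0xa8 → r2=0xa8
epilogue: pop r3=0x8a, sp=0xc4
epilogue: pop r2=0xf8, sp=0xc5
r0 is caller-saved → body value

REG = 0xec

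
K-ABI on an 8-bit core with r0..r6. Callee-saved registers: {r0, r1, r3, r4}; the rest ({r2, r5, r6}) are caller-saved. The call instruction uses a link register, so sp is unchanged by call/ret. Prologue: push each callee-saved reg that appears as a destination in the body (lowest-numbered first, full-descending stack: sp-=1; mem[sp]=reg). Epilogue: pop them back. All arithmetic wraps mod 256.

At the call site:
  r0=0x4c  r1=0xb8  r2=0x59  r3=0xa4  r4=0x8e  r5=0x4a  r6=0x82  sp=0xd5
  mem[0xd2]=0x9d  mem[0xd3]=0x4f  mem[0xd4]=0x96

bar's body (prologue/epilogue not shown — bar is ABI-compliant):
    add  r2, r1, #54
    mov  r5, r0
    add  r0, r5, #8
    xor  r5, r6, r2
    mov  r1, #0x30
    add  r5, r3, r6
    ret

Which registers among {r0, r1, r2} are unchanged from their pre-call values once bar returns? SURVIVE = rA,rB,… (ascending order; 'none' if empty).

SURVIVE = r0,r1

prologue: push r0 -> mem[0xd4]=0x4c, sp=0xd4
prologue: push r1 -> mem[0xd3]=0xb8, sp=0xd3
body[0] add  r2, r1, #54 -> r2=0xee
body[1] mov  r5, r0 -> r5=0x4c
body[2] add  r0, r5, #8 -> r0=0x54
body[3] xor  r5, r6, r2 -> r5=0x6c
body[4] mov  r1, #0x30 -> r1=0x30
body[5] add  r5, r3, r6 -> r5=0x26
epilogue: pop r1=0xb8, sp=0xd4
epilogue: pop r0=0x4c, sp=0xd5
r0: callee-saved, written=True
r1: callee-saved, written=True
r2: caller-saved, written=True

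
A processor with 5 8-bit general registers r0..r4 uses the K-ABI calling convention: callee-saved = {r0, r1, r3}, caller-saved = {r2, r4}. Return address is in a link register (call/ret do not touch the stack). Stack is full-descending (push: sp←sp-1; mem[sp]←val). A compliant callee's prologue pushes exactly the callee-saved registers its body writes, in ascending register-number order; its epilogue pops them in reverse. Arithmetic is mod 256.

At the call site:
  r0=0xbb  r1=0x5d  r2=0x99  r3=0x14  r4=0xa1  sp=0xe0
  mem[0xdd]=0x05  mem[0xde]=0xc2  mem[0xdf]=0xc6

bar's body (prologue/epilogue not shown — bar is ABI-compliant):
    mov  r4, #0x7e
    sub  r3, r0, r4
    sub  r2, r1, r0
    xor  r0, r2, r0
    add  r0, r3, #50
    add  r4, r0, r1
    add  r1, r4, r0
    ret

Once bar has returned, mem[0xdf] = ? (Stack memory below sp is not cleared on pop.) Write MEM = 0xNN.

MEM = 0xbb

prologue: push r0 -> mem[0xdf]=0xbb, sp=0xdf
prologue: push r1 -> mem[0xde]=0x5d, sp=0xde
prologue: push r3 -> mem[0xdd]=0x14, sp=0xdd
body[0] mov  r4, #0x7e -> r4=0x7e
body[1] sub  r3, r0, r4 -> r3=0x3d
body[2] sub  r2, r1, r0 -> r2=0xa2
body[3] xor  r0, r2, r0 -> r0=0x19
body[4] add  r0, r3, #50 -> r0=0x6f
body[5] add  r4, r0, r1 -> r4=0xcc
body[6] add  r1, r4, r0 -> r1=0x3b
epilogue: pop r3=0x14, sp=0xde
epilogue: pop r1=0x5d, sp=0xdf
epilogue: pop r0=0xbb, sp=0xe0
prologue pushed ['r0', 'r1', 'r3'] at ['0xdf', '0xde', '0xdd']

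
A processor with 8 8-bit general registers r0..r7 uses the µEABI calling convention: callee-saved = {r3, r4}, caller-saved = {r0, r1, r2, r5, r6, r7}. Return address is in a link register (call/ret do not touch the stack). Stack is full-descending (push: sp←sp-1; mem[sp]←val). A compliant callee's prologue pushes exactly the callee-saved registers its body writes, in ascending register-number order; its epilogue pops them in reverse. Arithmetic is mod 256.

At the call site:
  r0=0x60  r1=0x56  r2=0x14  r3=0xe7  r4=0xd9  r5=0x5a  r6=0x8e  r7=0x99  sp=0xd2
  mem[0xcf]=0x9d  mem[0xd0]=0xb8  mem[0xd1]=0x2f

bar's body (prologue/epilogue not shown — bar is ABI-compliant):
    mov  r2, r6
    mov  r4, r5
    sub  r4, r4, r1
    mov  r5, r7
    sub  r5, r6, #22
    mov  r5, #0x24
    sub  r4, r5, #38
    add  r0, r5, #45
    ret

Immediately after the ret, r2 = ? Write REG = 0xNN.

REG = 0x8e

prologue: push r4 → mem[0xd1]=0xd9, sp=0xd1
body[0] mov  r2, r6 → r2=0x8e
body[1] mov  r4, r5 → r4=0x5a
body[2] sub  r4, r4, r1 → r4=0x04
body[3] mov  r5, r7 → r5=0x99
body[4] sub  r5, r6, #22 → r5=0x78
body[5] mov  r5, #0x24 → r5=0x24
body[6] sub  r4, r5, #38 → r4=0xfe
body[7] add  r0, r5, #45 → r0=0x51
epilogue: pop r4=0xd9, sp=0xd2
r2 is caller-saved → body value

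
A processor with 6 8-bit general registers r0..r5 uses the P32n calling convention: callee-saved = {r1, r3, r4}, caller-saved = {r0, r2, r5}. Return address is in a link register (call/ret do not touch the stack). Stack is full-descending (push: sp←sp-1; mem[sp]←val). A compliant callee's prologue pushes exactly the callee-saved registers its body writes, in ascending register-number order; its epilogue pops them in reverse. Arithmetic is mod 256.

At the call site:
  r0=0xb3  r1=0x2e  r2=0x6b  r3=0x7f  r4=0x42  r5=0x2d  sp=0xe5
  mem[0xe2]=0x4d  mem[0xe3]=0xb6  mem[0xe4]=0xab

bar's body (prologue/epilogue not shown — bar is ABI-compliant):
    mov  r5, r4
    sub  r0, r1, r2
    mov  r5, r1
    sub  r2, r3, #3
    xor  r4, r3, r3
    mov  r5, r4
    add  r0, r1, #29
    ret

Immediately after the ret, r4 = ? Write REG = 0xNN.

REG = 0x42

prologue: push r4 → mem[0xe4]=0x42, sp=0xe4
body[0] mov  r5, r4 → r5=0x42
body[1] sub  r0, r1, r2 → r0=0xc3
body[2] mov  r5, r1 → r5=0x2e
body[3] sub  r2, r3, #3 → r2=0x7c
body[4] xor  r4, r3, r3 → r4=0x00
body[5] mov  r5, r4 → r5=0x00
body[6] add  r0, r1, #29 → r0=0x4b
epilogue: pop r4=0x42, sp=0xe5
r4 is callee-saved → restored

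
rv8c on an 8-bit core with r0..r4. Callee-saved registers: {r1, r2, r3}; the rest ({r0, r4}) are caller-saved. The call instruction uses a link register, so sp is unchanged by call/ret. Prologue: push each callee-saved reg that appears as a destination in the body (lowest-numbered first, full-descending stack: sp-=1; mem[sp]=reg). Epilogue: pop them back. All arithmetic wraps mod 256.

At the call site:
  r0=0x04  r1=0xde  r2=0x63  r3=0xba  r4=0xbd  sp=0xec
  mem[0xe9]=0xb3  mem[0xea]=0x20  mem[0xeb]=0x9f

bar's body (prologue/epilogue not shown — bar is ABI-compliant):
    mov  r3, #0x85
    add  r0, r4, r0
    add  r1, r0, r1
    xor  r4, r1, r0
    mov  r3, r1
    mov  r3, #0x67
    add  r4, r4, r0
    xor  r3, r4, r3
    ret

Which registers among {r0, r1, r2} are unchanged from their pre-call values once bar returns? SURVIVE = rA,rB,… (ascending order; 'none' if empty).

prologue: push r1 → mem[0xeb]=0xde, sp=0xeb
prologue: push r3 → mem[0xea]=0xba, sp=0xea
body[0] mov  r3, #0x85 → r3=0x85
body[1] add  r0, r4, r0 → r0=0xc1
body[2] add  r1, r0, r1 → r1=0x9f
body[3] xor  r4, r1, r0 → r4=0x5e
body[4] mov  r3, r1 → r3=0x9f
body[5] mov  r3, #0x67 → r3=0x67
body[6] add  r4, r4, r0 → r4=0x1f
body[7] xor  r3, r4, r3 → r3=0x78
epilogue: pop r3=0xba, sp=0xeb
epilogue: pop r1=0xde, sp=0xec
r0: caller-saved, written=True
r1: callee-saved, written=True
r2: callee-saved, written=False

SURVIVE = r1,r2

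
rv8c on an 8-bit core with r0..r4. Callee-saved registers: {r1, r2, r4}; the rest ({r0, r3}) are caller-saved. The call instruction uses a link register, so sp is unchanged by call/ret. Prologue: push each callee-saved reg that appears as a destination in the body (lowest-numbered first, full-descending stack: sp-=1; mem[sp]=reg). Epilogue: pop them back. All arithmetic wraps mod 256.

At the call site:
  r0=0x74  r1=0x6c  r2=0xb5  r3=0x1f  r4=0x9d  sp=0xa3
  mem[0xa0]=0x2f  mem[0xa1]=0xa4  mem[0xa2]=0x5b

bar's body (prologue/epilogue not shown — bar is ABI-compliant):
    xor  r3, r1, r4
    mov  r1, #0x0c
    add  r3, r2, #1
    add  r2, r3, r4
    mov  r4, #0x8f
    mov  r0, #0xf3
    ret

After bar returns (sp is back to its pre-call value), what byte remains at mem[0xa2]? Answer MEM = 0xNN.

prologue: push r1 -> mem[0xa2]=0x6c, sp=0xa2
prologue: push r2 -> mem[0xa1]=0xb5, sp=0xa1
prologue: push r4 -> mem[0xa0]=0x9d, sp=0xa0
body[0] xor  r3, r1, r4 -> r3=0xf1
body[1] mov  r1, #0x0c -> r1=0x0c
body[2] add  r3, r2, #1 -> r3=0xb6
body[3] add  r2, r3, r4 -> r2=0x53
body[4] mov  r4, #0x8f -> r4=0x8f
body[5] mov  r0, #0xf3 -> r0=0xf3
epilogue: pop r4=0x9d, sp=0xa1
epilogue: pop r2=0xb5, sp=0xa2
epilogue: pop r1=0x6c, sp=0xa3
prologue pushed ['r1', 'r2', 'r4'] at ['0xa2', '0xa1', '0xa0']

MEM = 0x6c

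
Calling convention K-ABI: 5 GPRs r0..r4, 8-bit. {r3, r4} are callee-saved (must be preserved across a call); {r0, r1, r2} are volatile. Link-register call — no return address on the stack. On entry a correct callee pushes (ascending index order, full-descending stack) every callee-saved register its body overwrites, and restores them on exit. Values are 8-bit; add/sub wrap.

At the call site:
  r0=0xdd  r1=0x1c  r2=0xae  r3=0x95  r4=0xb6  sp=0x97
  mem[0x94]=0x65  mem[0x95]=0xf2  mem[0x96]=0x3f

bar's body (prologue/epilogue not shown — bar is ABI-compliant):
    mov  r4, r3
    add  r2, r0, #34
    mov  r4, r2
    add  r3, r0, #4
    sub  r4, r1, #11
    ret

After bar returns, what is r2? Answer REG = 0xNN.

REG = 0xff

prologue: push r3 -> mem[0x96]=0x95, sp=0x96
prologue: push r4 -> mem[0x95]=0xb6, sp=0x95
body[0] mov  r4, r3 -> r4=0x95
body[1] add  r2, r0, #34 -> r2=0xff
body[2] mov  r4, r2 -> r4=0xff
body[3] add  r3, r0, #4 -> r3=0xe1
body[4] sub  r4, r1, #11 -> r4=0x11
epilogue: pop r4=0xb6, sp=0x96
epilogue: pop r3=0x95, sp=0x97
r2 is caller-saved -> body value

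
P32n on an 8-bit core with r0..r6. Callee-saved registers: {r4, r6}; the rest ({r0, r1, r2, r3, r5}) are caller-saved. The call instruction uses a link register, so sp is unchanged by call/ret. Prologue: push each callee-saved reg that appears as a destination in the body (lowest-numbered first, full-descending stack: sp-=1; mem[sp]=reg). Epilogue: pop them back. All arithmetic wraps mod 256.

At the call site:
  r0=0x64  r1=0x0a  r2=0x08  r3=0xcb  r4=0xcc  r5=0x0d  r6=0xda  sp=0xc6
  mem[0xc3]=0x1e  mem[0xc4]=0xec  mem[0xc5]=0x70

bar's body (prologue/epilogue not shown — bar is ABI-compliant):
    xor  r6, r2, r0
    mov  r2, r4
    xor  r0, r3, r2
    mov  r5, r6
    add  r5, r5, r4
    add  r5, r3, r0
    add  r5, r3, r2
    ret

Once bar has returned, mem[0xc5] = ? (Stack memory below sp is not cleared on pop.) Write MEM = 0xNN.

MEM = 0xda

prologue: push r6 -> mem[0xc5]=0xda, sp=0xc5
body[0] xor  r6, r2, r0 -> r6=0x6c
body[1] mov  r2, r4 -> r2=0xcc
body[2] xor  r0, r3, r2 -> r0=0x07
body[3] mov  r5, r6 -> r5=0x6c
body[4] add  r5, r5, r4 -> r5=0x38
body[5] add  r5, r3, r0 -> r5=0xd2
body[6] add  r5, r3, r2 -> r5=0x97
epilogue: pop r6=0xda, sp=0xc6
prologue pushed ['r6'] at ['0xc5']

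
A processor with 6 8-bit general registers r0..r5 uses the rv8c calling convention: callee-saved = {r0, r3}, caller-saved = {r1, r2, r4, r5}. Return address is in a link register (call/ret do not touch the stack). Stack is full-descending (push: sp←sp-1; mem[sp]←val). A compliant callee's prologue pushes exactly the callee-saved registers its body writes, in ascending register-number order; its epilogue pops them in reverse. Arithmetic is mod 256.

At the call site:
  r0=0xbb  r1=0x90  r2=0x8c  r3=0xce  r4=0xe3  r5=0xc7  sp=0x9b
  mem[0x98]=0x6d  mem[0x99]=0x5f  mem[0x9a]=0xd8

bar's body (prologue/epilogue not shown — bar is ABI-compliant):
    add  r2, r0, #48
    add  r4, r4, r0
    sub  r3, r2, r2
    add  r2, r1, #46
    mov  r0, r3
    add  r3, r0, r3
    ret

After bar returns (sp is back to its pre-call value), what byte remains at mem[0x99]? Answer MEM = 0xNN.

prologue: push r0 → mem[0x9a]=0xbb, sp=0x9a
prologue: push r3 → mem[0x99]=0xce, sp=0x99
body[0] add  r2, r0, #48 → r2=0xeb
body[1] add  r4, r4, r0 → r4=0x9e
body[2] sub  r3, r2, r2 → r3=0x00
body[3] add  r2, r1, #46 → r2=0xbe
body[4] mov  r0, r3 → r0=0x00
body[5] add  r3, r0, r3 → r3=0x00
epilogue: pop r3=0xce, sp=0x9a
epilogue: pop r0=0xbb, sp=0x9b
prologue pushed ['r0', 'r3'] at ['0x9a', '0x99']

MEM = 0xce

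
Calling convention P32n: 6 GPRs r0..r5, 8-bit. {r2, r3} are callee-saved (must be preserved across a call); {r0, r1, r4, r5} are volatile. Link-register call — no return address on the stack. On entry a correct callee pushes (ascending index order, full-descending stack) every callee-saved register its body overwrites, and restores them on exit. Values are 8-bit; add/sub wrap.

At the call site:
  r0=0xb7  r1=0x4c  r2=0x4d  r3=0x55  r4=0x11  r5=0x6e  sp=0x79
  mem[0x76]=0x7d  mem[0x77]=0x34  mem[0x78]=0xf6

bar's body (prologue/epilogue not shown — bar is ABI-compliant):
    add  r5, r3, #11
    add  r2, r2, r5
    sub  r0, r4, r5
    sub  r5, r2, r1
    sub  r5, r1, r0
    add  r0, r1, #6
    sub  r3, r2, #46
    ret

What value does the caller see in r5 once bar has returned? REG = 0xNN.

REG = 0x9b

prologue: push r2 -> mem[0x78]=0x4d, sp=0x78
prologue: push r3 -> mem[0x77]=0x55, sp=0x77
body[0] add  r5, r3, #11 -> r5=0x60
body[1] add  r2, r2, r5 -> r2=0xad
body[2] sub  r0, r4, r5 -> r0=0xb1
body[3] sub  r5, r2, r1 -> r5=0x61
body[4] sub  r5, r1, r0 -> r5=0x9b
body[5] add  r0, r1, #6 -> r0=0x52
body[6] sub  r3, r2, #46 -> r3=0x7f
epilogue: pop r3=0x55, sp=0x78
epilogue: pop r2=0x4d, sp=0x79
r5 is caller-saved -> body value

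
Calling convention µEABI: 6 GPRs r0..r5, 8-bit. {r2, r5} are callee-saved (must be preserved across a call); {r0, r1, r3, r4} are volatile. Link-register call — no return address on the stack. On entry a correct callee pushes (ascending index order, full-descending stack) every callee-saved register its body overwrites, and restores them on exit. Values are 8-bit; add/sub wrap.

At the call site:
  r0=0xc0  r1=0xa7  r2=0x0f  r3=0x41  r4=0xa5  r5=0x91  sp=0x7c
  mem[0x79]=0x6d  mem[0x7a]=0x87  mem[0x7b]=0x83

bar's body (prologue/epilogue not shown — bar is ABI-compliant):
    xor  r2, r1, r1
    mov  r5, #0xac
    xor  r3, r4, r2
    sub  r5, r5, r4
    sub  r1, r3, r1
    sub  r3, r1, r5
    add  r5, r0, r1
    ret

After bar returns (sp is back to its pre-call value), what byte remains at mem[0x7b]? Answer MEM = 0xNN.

prologue: push r2 → mem[0x7b]=0x0f, sp=0x7b
prologue: push r5 → mem[0x7a]=0x91, sp=0x7a
body[0] xor  r2, r1, r1 → r2=0x00
body[1] mov  r5, #0xac → r5=0xac
body[2] xor  r3, r4, r2 → r3=0xa5
body[3] sub  r5, r5, r4 → r5=0x07
body[4] sub  r1, r3, r1 → r1=0xfe
body[5] sub  r3, r1, r5 → r3=0xf7
body[6] add  r5, r0, r1 → r5=0xbe
epilogue: pop r5=0x91, sp=0x7b
epilogue: pop r2=0x0f, sp=0x7c
prologue pushed ['r2', 'r5'] at ['0x7b', '0x7a']

MEM = 0x0f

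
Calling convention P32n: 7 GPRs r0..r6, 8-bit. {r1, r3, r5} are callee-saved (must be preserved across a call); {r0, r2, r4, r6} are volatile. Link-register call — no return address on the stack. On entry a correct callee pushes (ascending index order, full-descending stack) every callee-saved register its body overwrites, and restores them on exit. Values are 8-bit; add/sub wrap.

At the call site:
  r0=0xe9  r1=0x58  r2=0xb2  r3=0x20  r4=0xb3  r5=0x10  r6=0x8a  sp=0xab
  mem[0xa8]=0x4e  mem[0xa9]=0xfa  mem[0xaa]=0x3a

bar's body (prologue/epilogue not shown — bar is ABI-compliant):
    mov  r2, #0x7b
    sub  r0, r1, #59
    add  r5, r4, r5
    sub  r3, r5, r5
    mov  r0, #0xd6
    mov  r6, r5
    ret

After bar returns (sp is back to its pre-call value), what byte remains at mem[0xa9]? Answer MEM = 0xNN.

MEM = 0x10

prologue: push r3 -> mem[0xaa]=0x20, sp=0xaa
prologue: push r5 -> mem[0xa9]=0x10, sp=0xa9
body[0] mov  r2, #0x7b -> r2=0x7b
body[1] sub  r0, r1, #59 -> r0=0x1d
body[2] add  r5, r4, r5 -> r5=0xc3
body[3] sub  r3, r5, r5 -> r3=0x00
body[4] mov  r0, #0xd6 -> r0=0xd6
body[5] mov  r6, r5 -> r6=0xc3
epilogue: pop r5=0x10, sp=0xaa
epilogue: pop r3=0x20, sp=0xab
prologue pushed ['r3', 'r5'] at ['0xaa', '0xa9']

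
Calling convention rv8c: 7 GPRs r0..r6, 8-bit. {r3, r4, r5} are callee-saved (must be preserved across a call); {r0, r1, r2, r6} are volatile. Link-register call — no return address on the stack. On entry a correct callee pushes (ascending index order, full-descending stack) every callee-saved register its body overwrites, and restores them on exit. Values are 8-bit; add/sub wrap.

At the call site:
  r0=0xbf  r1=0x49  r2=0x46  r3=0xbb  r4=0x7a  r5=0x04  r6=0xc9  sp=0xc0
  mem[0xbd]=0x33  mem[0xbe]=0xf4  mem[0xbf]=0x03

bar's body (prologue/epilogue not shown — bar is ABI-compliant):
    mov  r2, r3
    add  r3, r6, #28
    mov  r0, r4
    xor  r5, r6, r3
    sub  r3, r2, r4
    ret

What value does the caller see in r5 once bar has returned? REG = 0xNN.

REG = 0x04

prologue: push r3 -> mem[0xbf]=0xbb, sp=0xbf
prologue: push r5 -> mem[0xbe]=0x04, sp=0xbe
body[0] mov  r2, r3 -> r2=0xbb
body[1] add  r3, r6, #28 -> r3=0xe5
body[2] mov  r0, r4 -> r0=0x7a
body[3] xor  r5, r6, r3 -> r5=0x2c
body[4] sub  r3, r2, r4 -> r3=0x41
epilogue: pop r5=0x04, sp=0xbf
epilogue: pop r3=0xbb, sp=0xc0
r5 is callee-saved -> restored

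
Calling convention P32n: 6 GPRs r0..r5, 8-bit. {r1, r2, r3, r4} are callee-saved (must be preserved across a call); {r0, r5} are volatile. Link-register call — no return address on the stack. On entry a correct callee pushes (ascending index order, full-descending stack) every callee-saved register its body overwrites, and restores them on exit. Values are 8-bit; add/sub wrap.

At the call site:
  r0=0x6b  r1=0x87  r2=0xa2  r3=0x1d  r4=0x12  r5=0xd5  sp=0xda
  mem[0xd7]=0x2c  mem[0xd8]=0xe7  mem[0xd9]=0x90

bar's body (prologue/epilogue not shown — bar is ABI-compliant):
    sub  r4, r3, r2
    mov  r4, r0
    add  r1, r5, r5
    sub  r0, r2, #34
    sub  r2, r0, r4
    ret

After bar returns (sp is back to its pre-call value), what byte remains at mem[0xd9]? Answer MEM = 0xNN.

MEM = 0x87

prologue: push r1 -> mem[0xd9]=0x87, sp=0xd9
prologue: push r2 -> mem[0xd8]=0xa2, sp=0xd8
prologue: push r4 -> mem[0xd7]=0x12, sp=0xd7
body[0] sub  r4, r3, r2 -> r4=0x7b
body[1] mov  r4, r0 -> r4=0x6b
body[2] add  r1, r5, r5 -> r1=0xaa
body[3] sub  r0, r2, #34 -> r0=0x80
body[4] sub  r2, r0, r4 -> r2=0x15
epilogue: pop r4=0x12, sp=0xd8
epilogue: pop r2=0xa2, sp=0xd9
epilogue: pop r1=0x87, sp=0xda
prologue pushed ['r1', 'r2', 'r4'] at ['0xd9', '0xd8', '0xd7']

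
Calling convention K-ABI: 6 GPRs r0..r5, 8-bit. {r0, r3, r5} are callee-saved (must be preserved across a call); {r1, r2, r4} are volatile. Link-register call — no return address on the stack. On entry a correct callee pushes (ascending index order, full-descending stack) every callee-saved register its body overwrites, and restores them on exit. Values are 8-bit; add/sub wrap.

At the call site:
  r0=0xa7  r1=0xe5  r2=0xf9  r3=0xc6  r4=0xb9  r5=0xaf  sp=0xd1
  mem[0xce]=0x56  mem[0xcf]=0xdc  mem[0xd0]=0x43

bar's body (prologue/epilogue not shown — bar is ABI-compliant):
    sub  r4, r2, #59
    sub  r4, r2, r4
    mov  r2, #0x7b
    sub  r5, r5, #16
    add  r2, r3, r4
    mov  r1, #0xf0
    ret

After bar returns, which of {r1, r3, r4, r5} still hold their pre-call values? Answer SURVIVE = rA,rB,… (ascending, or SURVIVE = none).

prologue: push r5 -> mem[0xd0]=0xaf, sp=0xd0
body[0] sub  r4, r2, #59 -> r4=0xbe
body[1] sub  r4, r2, r4 -> r4=0x3b
body[2] mov  r2, #0x7b -> r2=0x7b
body[3] sub  r5, r5, #16 -> r5=0x9f
body[4] add  r2, r3, r4 -> r2=0x01
body[5] mov  r1, #0xf0 -> r1=0xf0
epilogue: pop r5=0xaf, sp=0xd1
r1: caller-saved, written=True
r3: callee-saved, written=False
r4: caller-saved, written=True
r5: callee-saved, written=True

SURVIVE = r3,r5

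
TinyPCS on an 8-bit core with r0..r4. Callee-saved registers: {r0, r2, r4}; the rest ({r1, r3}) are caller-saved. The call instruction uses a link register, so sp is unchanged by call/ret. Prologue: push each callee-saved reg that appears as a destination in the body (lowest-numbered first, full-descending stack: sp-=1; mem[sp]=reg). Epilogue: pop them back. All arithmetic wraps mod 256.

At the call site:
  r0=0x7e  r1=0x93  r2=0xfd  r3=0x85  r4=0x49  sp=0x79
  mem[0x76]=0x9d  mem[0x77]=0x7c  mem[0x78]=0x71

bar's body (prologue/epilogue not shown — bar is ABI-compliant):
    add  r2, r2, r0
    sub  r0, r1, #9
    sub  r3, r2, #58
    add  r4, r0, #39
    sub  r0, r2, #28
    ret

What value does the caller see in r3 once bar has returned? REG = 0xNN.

REG = 0x41

prologue: push r0 → mem[0x78]=0x7e, sp=0x78
prologue: push r2 → mem[0x77]=0xfd, sp=0x77
prologue: push r4 → mem[0x76]=0x49, sp=0x76
body[0] add  r2, r2, r0 → r2=0x7b
body[1] sub  r0, r1, #9 → r0=0x8a
body[2] sub  r3, r2, #58 → r3=0x41
body[3] add  r4, r0, #39 → r4=0xb1
body[4] sub  r0, r2, #28 → r0=0x5f
epilogue: pop r4=0x49, sp=0x77
epilogue: pop r2=0xfd, sp=0x78
epilogue: pop r0=0x7e, sp=0x79
r3 is caller-saved → body value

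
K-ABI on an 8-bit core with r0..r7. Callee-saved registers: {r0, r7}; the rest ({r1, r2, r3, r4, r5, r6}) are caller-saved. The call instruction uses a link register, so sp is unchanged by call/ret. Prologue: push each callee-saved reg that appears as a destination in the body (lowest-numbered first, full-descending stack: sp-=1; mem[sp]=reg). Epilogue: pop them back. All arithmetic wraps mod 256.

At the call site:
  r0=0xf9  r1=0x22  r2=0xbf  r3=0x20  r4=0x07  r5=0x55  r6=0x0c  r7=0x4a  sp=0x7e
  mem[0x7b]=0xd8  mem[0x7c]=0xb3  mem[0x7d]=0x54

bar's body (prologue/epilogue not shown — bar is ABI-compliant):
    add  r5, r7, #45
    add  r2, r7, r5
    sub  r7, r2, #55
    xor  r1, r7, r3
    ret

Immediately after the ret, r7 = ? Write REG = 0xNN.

REG = 0x4a

prologue: push r7 → mem[0x7d]=0x4a, sp=0x7d
body[0] add  r5, r7, #45 → r5=0x77
body[1] add  r2, r7, r5 → r2=0xc1
body[2] sub  r7, r2, #55 → r7=0x8a
body[3] xor  r1, r7, r3 → r1=0xaa
epilogue: pop r7=0x4a, sp=0x7e
r7 is callee-saved → restored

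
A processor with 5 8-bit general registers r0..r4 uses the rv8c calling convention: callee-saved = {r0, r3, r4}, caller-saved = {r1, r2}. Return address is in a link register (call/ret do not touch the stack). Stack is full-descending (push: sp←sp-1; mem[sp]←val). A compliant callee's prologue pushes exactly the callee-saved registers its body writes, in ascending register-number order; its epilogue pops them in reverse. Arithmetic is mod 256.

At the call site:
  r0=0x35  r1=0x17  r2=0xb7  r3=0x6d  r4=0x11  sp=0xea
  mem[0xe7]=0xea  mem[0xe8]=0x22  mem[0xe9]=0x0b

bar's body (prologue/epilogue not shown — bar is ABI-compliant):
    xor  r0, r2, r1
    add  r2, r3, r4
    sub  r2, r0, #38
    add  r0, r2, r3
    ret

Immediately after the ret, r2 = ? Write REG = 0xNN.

REG = 0x7a

prologue: push r0 -> mem[0xe9]=0x35, sp=0xe9
body[0] xor  r0, r2, r1 -> r0=0xa0
body[1] add  r2, r3, r4 -> r2=0x7e
body[2] sub  r2, r0, #38 -> r2=0x7a
body[3] add  r0, r2, r3 -> r0=0xe7
epilogue: pop r0=0x35, sp=0xea
r2 is caller-saved -> body value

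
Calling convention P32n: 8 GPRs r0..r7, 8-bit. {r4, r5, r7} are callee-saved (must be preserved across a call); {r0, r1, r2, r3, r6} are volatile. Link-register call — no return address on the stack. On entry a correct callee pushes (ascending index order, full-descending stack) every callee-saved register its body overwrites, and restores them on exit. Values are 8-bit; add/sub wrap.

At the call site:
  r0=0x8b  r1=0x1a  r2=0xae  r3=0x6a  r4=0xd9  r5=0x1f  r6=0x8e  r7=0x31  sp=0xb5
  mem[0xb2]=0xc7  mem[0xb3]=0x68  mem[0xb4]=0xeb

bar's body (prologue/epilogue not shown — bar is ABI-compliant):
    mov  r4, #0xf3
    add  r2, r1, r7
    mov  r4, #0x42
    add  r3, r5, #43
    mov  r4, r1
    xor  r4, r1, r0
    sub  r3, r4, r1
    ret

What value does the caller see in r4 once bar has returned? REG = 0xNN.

prologue: push r4 -> mem[0xb4]=0xd9, sp=0xb4
body[0] mov  r4, #0xf3 -> r4=0xf3
body[1] add  r2, r1, r7 -> r2=0x4b
body[2] mov  r4, #0x42 -> r4=0x42
body[3] add  r3, r5, #43 -> r3=0x4a
body[4] mov  r4, r1 -> r4=0x1a
body[5] xor  r4, r1, r0 -> r4=0x91
body[6] sub  r3, r4, r1 -> r3=0x77
epilogue: pop r4=0xd9, sp=0xb5
r4 is callee-saved -> restored

REG = 0xd9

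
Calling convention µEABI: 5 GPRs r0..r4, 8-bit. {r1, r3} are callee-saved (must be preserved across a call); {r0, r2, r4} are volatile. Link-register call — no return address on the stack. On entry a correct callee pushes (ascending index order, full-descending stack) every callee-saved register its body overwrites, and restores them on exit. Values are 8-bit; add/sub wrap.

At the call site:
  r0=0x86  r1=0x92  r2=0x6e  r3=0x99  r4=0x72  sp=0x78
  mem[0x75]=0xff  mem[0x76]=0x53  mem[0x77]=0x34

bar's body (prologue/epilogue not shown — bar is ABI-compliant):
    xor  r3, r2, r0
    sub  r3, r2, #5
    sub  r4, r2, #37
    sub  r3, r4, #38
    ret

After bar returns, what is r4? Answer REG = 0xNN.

prologue: push r3 → mem[0x77]=0x99, sp=0x77
body[0] xor  r3, r2, r0 → r3=0xe8
body[1] sub  r3, r2, #5 → r3=0x69
body[2] sub  r4, r2, #37 → r4=0x49
body[3] sub  r3, r4, #38 → r3=0x23
epilogue: pop r3=0x99, sp=0x78
r4 is caller-saved → body value

REG = 0x49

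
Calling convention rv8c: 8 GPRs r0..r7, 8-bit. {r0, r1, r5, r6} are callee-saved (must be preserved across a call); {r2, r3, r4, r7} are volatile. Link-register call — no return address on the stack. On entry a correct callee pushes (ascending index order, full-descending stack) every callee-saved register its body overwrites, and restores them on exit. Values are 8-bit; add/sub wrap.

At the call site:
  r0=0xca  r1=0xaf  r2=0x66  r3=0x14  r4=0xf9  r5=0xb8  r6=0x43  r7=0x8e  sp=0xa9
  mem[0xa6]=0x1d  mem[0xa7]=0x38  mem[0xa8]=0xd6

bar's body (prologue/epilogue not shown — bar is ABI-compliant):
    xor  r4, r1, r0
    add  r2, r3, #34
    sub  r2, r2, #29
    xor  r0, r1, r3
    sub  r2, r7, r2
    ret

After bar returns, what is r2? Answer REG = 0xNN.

prologue: push r0 -> mem[0xa8]=0xca, sp=0xa8
body[0] xor  r4, r1, r0 -> r4=0x65
body[1] add  r2, r3, #34 -> r2=0x36
body[2] sub  r2, r2, #29 -> r2=0x19
body[3] xor  r0, r1, r3 -> r0=0xbb
body[4] sub  r2, r7, r2 -> r2=0x75
epilogue: pop r0=0xca, sp=0xa9
r2 is caller-saved -> body value

REG = 0x75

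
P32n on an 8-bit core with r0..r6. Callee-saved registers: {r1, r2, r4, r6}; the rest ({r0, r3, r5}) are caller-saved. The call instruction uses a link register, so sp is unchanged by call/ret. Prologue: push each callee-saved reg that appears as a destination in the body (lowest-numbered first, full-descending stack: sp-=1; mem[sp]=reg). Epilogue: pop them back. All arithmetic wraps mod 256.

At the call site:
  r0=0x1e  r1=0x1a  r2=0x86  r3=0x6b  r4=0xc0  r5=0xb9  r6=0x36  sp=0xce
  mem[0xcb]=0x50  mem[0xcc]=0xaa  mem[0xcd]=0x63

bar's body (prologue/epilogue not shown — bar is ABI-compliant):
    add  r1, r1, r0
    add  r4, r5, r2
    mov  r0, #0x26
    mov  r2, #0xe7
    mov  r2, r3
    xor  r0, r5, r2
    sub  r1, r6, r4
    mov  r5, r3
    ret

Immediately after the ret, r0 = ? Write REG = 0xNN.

REG = 0xd2

prologue: push r1 → mem[0xcd]=0x1a, sp=0xcd
prologue: push r2 → mem[0xcc]=0x86, sp=0xcc
prologue: push r4 → mem[0xcb]=0xc0, sp=0xcb
body[0] add  r1, r1, r0 → r1=0x38
body[1] add  r4, r5, r2 → r4=0x3f
body[2] mov  r0, #0x26 → r0=0x26
body[3] mov  r2, #0xe7 → r2=0xe7
body[4] mov  r2, r3 → r2=0x6b
body[5] xor  r0, r5, r2 → r0=0xd2
body[6] sub  r1, r6, r4 → r1=0xf7
body[7] mov  r5, r3 → r5=0x6b
epilogue: pop r4=0xc0, sp=0xcc
epilogue: pop r2=0x86, sp=0xcd
epilogue: pop r1=0x1a, sp=0xce
r0 is caller-saved → body value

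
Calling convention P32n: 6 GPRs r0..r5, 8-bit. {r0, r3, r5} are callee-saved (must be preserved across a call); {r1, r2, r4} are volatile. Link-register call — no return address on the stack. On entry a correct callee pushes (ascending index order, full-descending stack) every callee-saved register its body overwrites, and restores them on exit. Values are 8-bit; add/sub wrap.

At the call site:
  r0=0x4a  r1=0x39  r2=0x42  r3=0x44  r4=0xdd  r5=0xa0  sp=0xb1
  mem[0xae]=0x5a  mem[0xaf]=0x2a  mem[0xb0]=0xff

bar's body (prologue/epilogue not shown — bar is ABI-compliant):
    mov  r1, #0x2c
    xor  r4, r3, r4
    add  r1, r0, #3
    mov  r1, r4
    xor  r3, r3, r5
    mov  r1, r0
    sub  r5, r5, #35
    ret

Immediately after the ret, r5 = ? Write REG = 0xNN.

prologue: push r3 → mem[0xb0]=0x44, sp=0xb0
prologue: push r5 → mem[0xaf]=0xa0, sp=0xaf
body[0] mov  r1, #0x2c → r1=0x2c
body[1] xor  r4, r3, r4 → r4=0x99
body[2] add  r1, r0, #3 → r1=0x4d
body[3] mov  r1, r4 → r1=0x99
body[4] xor  r3, r3, r5 → r3=0xe4
body[5] mov  r1, r0 → r1=0x4a
body[6] sub  r5, r5, #35 → r5=0x7d
epilogue: pop r5=0xa0, sp=0xb0
epilogue: pop r3=0x44, sp=0xb1
r5 is callee-saved → restored

REG = 0xa0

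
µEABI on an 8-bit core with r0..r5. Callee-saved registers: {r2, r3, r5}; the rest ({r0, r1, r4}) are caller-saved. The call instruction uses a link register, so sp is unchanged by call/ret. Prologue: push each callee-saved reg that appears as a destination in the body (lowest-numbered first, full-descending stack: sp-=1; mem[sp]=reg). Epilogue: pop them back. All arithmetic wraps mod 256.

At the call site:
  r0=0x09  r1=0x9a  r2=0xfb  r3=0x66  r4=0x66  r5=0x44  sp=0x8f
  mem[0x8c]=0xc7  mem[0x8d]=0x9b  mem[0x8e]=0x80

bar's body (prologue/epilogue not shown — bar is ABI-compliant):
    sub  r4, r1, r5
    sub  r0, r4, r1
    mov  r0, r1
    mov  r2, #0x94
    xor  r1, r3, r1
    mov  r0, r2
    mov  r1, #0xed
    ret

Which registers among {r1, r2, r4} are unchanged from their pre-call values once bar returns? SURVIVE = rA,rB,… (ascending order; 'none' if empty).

SURVIVE = r2

prologue: push r2 → mem[0x8e]=0xfb, sp=0x8e
body[0] sub  r4, r1, r5 → r4=0x56
body[1] sub  r0, r4, r1 → r0=0xbc
body[2] mov  r0, r1 → r0=0x9a
body[3] mov  r2, #0x94 → r2=0x94
body[4] xor  r1, r3, r1 → r1=0xfc
body[5] mov  r0, r2 → r0=0x94
body[6] mov  r1, #0xed → r1=0xed
epilogue: pop r2=0xfb, sp=0x8f
r1: caller-saved, written=True
r2: callee-saved, written=True
r4: caller-saved, written=True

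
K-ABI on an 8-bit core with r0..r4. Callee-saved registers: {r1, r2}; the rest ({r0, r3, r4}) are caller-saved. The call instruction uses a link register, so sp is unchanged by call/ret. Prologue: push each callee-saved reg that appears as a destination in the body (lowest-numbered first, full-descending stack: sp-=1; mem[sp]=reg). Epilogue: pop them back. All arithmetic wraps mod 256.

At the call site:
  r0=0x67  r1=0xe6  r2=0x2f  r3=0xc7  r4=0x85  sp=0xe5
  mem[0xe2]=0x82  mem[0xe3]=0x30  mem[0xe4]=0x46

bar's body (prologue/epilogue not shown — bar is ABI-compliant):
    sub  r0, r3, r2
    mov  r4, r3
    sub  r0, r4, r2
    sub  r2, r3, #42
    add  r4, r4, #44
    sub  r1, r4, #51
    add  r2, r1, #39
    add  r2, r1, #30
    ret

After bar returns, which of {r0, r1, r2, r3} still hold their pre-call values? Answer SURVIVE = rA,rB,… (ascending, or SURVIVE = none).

SURVIVE = r1,r2,r3

prologue: push r1 → mem[0xe4]=0xe6, sp=0xe4
prologue: push r2 → mem[0xe3]=0x2f, sp=0xe3
body[0] sub  r0, r3, r2 → r0=0x98
body[1] mov  r4, r3 → r4=0xc7
body[2] sub  r0, r4, r2 → r0=0x98
body[3] sub  r2, r3, #42 → r2=0x9d
body[4] add  r4, r4, #44 → r4=0xf3
body[5] sub  r1, r4, #51 → r1=0xc0
body[6] add  r2, r1, #39 → r2=0xe7
body[7] add  r2, r1, #30 → r2=0xde
epilogue: pop r2=0x2f, sp=0xe4
epilogue: pop r1=0xe6, sp=0xe5
r0: caller-saved, written=True
r1: callee-saved, written=True
r2: callee-saved, written=True
r3: caller-saved, written=False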